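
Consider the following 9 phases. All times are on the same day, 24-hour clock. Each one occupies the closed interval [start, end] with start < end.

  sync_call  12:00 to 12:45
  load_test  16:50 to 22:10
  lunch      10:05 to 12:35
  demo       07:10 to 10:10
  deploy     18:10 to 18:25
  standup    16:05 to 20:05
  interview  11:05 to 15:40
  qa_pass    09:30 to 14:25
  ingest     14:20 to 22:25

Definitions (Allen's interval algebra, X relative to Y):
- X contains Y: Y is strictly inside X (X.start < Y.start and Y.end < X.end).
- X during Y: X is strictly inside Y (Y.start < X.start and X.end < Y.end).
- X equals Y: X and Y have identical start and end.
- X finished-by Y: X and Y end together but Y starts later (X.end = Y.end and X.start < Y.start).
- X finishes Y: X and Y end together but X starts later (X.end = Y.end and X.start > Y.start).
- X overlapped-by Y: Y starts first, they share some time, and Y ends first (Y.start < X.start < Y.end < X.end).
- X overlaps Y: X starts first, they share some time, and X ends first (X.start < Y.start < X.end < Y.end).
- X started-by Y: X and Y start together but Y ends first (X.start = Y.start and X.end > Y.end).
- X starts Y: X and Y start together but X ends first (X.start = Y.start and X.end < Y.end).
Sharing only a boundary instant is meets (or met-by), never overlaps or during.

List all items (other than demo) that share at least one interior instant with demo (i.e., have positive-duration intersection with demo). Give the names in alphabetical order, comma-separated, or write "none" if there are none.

Target demo = [07:10, 10:10].
deploy [18:10, 18:25] → after → no.
ingest [14:20, 22:25] → after → no.
interview [11:05, 15:40] → after → no.
load_test [16:50, 22:10] → after → no.
lunch [10:05, 12:35] → overlapped-by → yes.
qa_pass [09:30, 14:25] → overlapped-by → yes.
standup [16:05, 20:05] → after → no.
sync_call [12:00, 12:45] → after → no.
Result: lunch, qa_pass.

lunch, qa_pass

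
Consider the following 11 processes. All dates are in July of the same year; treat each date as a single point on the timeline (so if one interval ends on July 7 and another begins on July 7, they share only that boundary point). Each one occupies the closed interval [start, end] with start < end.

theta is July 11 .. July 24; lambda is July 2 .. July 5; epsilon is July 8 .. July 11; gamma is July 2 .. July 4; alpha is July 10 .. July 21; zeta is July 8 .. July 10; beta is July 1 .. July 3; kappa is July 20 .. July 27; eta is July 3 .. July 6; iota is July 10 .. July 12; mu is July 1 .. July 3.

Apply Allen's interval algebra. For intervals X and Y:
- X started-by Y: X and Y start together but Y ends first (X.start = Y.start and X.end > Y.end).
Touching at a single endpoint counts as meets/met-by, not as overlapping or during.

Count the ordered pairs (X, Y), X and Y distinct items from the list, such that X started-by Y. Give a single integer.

Checking all 110 ordered pairs for relation 'started-by'; matching pairs in alphabetical order:
(alpha, iota): alpha started-by iota ✓
(epsilon, zeta): epsilon started-by zeta ✓
(lambda, gamma): lambda started-by gamma ✓
Count: 3.

3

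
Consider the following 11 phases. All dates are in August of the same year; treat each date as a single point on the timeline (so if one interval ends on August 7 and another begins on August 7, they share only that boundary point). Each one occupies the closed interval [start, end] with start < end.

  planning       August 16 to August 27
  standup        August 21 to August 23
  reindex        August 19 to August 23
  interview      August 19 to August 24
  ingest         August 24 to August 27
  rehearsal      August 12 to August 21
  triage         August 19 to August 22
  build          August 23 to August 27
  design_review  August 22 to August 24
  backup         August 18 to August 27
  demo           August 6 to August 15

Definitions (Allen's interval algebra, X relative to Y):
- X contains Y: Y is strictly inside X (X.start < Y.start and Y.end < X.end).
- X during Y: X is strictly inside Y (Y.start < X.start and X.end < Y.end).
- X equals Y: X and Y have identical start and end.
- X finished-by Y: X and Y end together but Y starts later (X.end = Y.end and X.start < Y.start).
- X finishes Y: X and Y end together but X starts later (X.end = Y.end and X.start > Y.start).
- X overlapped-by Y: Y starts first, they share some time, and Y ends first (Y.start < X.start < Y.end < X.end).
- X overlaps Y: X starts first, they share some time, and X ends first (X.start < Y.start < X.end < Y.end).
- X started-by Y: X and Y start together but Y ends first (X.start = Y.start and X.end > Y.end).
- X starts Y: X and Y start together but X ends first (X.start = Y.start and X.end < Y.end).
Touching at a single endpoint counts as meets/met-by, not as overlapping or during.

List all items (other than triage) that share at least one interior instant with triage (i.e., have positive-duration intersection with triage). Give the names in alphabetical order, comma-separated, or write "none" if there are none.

Target triage = [August 19, August 22].
backup [August 18, August 27] → contains → yes.
build [August 23, August 27] → after → no.
demo [August 6, August 15] → before → no.
design_review [August 22, August 24] → met-by → no.
ingest [August 24, August 27] → after → no.
interview [August 19, August 24] → started-by → yes.
planning [August 16, August 27] → contains → yes.
rehearsal [August 12, August 21] → overlaps → yes.
reindex [August 19, August 23] → started-by → yes.
standup [August 21, August 23] → overlapped-by → yes.
Result: backup, interview, planning, rehearsal, reindex, standup.

backup, interview, planning, rehearsal, reindex, standup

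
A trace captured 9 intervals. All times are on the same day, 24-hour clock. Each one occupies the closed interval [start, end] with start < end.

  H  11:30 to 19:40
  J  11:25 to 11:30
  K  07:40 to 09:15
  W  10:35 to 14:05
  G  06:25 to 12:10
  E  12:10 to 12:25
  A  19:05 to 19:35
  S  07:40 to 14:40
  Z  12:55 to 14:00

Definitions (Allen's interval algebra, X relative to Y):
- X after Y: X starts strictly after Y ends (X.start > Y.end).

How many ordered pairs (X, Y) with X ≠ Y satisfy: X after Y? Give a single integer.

16

Checking all 72 ordered pairs for relation 'after'; matching pairs in alphabetical order:
(A, E): A after E ✓
(A, G): A after G ✓
(A, J): A after J ✓
(A, K): A after K ✓
(A, S): A after S ✓
(A, W): A after W ✓
(A, Z): A after Z ✓
(E, J): E after J ✓
(E, K): E after K ✓
(H, K): H after K ✓
(J, K): J after K ✓
(W, K): W after K ✓
(Z, E): Z after E ✓
(Z, G): Z after G ✓
(Z, J): Z after J ✓
(Z, K): Z after K ✓
Count: 16.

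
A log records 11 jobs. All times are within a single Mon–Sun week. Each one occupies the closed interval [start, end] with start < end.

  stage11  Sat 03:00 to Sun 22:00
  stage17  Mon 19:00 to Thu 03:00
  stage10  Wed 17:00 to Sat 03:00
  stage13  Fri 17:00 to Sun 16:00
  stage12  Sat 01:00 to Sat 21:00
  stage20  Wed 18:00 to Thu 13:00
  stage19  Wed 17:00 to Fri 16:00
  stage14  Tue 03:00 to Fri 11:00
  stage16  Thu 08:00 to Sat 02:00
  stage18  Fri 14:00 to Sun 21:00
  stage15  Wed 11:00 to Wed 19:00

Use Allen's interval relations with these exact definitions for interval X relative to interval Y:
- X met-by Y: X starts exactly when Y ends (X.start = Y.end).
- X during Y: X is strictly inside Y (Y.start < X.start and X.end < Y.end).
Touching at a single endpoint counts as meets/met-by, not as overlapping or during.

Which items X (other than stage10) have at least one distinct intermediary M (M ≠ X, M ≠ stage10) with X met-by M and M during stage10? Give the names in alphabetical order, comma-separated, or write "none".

Target stage10 = [Wed 17:00, Sat 03:00].
Intermediaries M with M during stage10: stage16, stage20.
Via stage16 — items with X met-by stage16: none.
Via stage20 — items with X met-by stage20: none.
Union: none.

none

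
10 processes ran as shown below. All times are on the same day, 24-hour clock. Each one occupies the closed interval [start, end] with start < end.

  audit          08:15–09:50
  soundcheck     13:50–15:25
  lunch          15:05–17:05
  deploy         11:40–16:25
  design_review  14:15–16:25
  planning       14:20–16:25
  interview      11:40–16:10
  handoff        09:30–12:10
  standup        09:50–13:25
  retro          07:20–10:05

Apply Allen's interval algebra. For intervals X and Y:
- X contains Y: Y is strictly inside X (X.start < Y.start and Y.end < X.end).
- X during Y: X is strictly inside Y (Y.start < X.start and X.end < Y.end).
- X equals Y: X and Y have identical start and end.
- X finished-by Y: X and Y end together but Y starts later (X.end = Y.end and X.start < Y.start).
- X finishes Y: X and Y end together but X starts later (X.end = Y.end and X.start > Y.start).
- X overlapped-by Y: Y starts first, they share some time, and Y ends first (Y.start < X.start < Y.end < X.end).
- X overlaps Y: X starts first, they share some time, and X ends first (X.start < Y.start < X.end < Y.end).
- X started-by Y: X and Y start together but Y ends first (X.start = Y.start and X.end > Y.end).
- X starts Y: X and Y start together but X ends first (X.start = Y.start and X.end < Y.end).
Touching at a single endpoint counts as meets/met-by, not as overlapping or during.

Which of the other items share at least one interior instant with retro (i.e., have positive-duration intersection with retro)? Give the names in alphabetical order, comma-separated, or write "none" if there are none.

Target retro = [07:20, 10:05].
audit [08:15, 09:50] → during → yes.
deploy [11:40, 16:25] → after → no.
design_review [14:15, 16:25] → after → no.
handoff [09:30, 12:10] → overlapped-by → yes.
interview [11:40, 16:10] → after → no.
lunch [15:05, 17:05] → after → no.
planning [14:20, 16:25] → after → no.
soundcheck [13:50, 15:25] → after → no.
standup [09:50, 13:25] → overlapped-by → yes.
Result: audit, handoff, standup.

audit, handoff, standup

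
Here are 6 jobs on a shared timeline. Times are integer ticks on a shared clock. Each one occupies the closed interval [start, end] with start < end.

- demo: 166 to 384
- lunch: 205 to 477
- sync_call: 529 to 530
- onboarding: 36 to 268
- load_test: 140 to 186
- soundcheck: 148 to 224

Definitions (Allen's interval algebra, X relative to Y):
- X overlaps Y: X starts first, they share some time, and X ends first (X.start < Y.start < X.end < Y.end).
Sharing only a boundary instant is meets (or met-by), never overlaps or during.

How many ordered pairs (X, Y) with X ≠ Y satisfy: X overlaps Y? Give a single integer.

Checking all 30 ordered pairs for relation 'overlaps'; matching pairs in alphabetical order:
(demo, lunch): demo overlaps lunch ✓
(load_test, demo): load_test overlaps demo ✓
(load_test, soundcheck): load_test overlaps soundcheck ✓
(onboarding, demo): onboarding overlaps demo ✓
(onboarding, lunch): onboarding overlaps lunch ✓
(soundcheck, demo): soundcheck overlaps demo ✓
(soundcheck, lunch): soundcheck overlaps lunch ✓
Count: 7.

7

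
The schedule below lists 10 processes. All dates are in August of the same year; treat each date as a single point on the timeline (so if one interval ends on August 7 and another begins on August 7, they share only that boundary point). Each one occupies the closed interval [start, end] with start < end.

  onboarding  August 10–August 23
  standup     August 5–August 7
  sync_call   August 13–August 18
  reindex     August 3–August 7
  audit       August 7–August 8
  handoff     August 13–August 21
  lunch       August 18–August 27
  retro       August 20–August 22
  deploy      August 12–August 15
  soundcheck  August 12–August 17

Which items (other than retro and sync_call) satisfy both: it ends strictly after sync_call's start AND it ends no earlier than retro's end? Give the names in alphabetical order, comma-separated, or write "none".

Conditions: its end is strictly after sync_call's start (X.end > August 13) AND its end is no earlier than retro's end (X.end >= August 22).
audit: end August 8 > August 13? ✗; end August 8 >= August 22? ✗ → no.
deploy: end August 15 > August 13? ✓; end August 15 >= August 22? ✗ → no.
handoff: end August 21 > August 13? ✓; end August 21 >= August 22? ✗ → no.
lunch: end August 27 > August 13? ✓; end August 27 >= August 22? ✓ → yes.
onboarding: end August 23 > August 13? ✓; end August 23 >= August 22? ✓ → yes.
reindex: end August 7 > August 13? ✗; end August 7 >= August 22? ✗ → no.
soundcheck: end August 17 > August 13? ✓; end August 17 >= August 22? ✗ → no.
standup: end August 7 > August 13? ✗; end August 7 >= August 22? ✗ → no.
Result: lunch, onboarding.

lunch, onboarding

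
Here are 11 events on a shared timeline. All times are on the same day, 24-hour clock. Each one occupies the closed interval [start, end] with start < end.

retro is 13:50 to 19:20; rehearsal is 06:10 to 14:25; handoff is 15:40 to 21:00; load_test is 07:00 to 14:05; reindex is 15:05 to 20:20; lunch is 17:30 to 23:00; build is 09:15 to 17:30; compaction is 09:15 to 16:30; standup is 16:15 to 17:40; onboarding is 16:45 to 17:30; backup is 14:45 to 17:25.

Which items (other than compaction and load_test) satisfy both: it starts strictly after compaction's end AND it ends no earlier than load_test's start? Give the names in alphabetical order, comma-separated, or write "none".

Conditions: its start is strictly after compaction's end (X.start > 16:30) AND its end is no earlier than load_test's start (X.end >= 07:00).
backup: start 14:45 > 16:30? ✗; end 17:25 >= 07:00? ✓ → no.
build: start 09:15 > 16:30? ✗; end 17:30 >= 07:00? ✓ → no.
handoff: start 15:40 > 16:30? ✗; end 21:00 >= 07:00? ✓ → no.
lunch: start 17:30 > 16:30? ✓; end 23:00 >= 07:00? ✓ → yes.
onboarding: start 16:45 > 16:30? ✓; end 17:30 >= 07:00? ✓ → yes.
rehearsal: start 06:10 > 16:30? ✗; end 14:25 >= 07:00? ✓ → no.
reindex: start 15:05 > 16:30? ✗; end 20:20 >= 07:00? ✓ → no.
retro: start 13:50 > 16:30? ✗; end 19:20 >= 07:00? ✓ → no.
standup: start 16:15 > 16:30? ✗; end 17:40 >= 07:00? ✓ → no.
Result: lunch, onboarding.

lunch, onboarding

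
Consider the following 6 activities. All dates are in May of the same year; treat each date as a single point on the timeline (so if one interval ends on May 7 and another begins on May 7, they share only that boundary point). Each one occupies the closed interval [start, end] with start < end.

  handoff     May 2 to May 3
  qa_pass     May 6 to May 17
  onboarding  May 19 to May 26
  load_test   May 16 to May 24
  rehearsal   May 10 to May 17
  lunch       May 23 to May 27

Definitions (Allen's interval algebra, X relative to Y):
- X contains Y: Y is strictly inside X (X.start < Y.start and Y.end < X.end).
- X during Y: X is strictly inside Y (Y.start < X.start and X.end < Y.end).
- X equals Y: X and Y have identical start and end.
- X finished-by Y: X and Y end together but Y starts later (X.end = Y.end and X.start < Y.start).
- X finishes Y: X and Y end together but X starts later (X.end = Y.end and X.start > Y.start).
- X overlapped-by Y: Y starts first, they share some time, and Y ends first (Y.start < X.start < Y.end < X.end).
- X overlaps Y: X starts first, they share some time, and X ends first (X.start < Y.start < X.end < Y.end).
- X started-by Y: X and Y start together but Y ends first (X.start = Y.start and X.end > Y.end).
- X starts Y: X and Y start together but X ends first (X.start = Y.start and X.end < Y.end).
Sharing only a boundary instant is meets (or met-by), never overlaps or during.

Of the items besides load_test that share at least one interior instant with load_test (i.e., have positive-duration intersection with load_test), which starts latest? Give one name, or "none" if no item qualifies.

lunch

Target load_test = [May 16, May 24].
handoff [May 2, May 3] → before → excluded.
lunch [May 23, May 27] → overlapped-by → candidate.
onboarding [May 19, May 26] → overlapped-by → candidate.
qa_pass [May 6, May 17] → overlaps → candidate.
rehearsal [May 10, May 17] → overlaps → candidate.
Among candidates, latest start is May 23 → lunch.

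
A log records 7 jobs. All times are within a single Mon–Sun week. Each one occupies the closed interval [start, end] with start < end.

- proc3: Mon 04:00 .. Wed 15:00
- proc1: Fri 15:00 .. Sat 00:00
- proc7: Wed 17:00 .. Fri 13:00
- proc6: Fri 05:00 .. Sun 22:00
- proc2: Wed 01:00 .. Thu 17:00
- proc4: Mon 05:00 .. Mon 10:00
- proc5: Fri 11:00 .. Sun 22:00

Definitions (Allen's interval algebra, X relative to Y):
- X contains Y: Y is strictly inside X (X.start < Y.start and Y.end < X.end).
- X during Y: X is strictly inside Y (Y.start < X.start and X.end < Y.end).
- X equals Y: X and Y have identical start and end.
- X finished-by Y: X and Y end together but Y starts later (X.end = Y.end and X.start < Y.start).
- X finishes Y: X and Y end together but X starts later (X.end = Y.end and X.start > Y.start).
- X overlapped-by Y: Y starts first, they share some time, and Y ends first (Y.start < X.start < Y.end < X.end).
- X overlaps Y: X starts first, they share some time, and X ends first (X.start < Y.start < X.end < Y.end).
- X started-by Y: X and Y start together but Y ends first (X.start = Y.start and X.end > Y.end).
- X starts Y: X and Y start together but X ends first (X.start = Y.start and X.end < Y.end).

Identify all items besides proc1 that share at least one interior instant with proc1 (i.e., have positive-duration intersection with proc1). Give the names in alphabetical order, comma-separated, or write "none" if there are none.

Target proc1 = [Fri 15:00, Sat 00:00].
proc2 [Wed 01:00, Thu 17:00] → before → no.
proc3 [Mon 04:00, Wed 15:00] → before → no.
proc4 [Mon 05:00, Mon 10:00] → before → no.
proc5 [Fri 11:00, Sun 22:00] → contains → yes.
proc6 [Fri 05:00, Sun 22:00] → contains → yes.
proc7 [Wed 17:00, Fri 13:00] → before → no.
Result: proc5, proc6.

proc5, proc6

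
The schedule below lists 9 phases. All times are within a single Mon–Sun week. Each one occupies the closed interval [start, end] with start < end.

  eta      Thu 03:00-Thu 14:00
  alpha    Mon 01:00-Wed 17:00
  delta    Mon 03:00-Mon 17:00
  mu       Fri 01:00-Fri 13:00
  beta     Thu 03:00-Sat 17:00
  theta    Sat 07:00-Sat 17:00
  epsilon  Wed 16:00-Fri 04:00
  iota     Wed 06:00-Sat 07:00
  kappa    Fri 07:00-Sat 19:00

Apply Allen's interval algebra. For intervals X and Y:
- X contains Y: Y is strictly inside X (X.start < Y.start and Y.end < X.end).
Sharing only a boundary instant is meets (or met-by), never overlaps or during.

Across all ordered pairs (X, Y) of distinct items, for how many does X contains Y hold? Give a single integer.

7

Checking all 72 ordered pairs for relation 'contains'; matching pairs in alphabetical order:
(alpha, delta): alpha contains delta ✓
(beta, mu): beta contains mu ✓
(epsilon, eta): epsilon contains eta ✓
(iota, epsilon): iota contains epsilon ✓
(iota, eta): iota contains eta ✓
(iota, mu): iota contains mu ✓
(kappa, theta): kappa contains theta ✓
Count: 7.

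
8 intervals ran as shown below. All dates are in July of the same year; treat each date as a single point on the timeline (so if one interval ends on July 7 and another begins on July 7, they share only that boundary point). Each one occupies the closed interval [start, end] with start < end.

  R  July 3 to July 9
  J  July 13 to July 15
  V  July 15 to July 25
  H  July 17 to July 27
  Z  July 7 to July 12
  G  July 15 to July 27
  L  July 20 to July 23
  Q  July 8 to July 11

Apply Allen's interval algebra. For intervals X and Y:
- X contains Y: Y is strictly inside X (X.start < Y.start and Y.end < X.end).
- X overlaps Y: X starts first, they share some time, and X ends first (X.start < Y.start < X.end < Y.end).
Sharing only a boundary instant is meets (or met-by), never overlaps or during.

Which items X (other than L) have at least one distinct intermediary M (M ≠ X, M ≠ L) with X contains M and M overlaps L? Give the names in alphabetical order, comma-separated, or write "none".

Target L = [July 20, July 23].
Intermediaries M with M overlaps L: none.
Union: none.

none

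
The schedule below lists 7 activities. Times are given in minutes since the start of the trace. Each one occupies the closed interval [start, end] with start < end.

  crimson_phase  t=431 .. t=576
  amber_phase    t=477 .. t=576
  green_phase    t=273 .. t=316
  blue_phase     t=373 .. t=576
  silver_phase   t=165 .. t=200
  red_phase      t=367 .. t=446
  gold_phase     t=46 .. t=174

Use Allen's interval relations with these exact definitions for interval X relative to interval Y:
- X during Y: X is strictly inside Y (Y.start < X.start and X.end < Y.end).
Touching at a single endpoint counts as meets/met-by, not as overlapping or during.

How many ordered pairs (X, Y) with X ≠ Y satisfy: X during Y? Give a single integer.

0

Checking all 42 ordered pairs for relation 'during'; matching pairs in alphabetical order:
No pair satisfies it.
Count: 0.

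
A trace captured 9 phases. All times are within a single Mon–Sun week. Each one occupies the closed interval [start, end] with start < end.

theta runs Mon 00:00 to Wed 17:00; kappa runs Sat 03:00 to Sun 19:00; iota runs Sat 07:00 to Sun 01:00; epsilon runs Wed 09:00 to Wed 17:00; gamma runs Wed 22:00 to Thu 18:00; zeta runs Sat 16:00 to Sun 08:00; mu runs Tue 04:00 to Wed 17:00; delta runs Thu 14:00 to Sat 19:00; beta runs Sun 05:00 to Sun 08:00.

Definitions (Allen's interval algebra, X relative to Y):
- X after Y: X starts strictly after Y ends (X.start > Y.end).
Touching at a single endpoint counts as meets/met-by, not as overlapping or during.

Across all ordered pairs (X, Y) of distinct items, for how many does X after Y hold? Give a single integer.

24

Checking all 72 ordered pairs for relation 'after'; matching pairs in alphabetical order:
(beta, delta): beta after delta ✓
(beta, epsilon): beta after epsilon ✓
(beta, gamma): beta after gamma ✓
(beta, iota): beta after iota ✓
(beta, mu): beta after mu ✓
(beta, theta): beta after theta ✓
(delta, epsilon): delta after epsilon ✓
(delta, mu): delta after mu ✓
(delta, theta): delta after theta ✓
(gamma, epsilon): gamma after epsilon ✓
(gamma, mu): gamma after mu ✓
(gamma, theta): gamma after theta ✓
(iota, epsilon): iota after epsilon ✓
(iota, gamma): iota after gamma ✓
(iota, mu): iota after mu ✓
(iota, theta): iota after theta ✓
(kappa, epsilon): kappa after epsilon ✓
(kappa, gamma): kappa after gamma ✓
(kappa, mu): kappa after mu ✓
(kappa, theta): kappa after theta ✓
(zeta, epsilon): zeta after epsilon ✓
(zeta, gamma): zeta after gamma ✓
(zeta, mu): zeta after mu ✓
(zeta, theta): zeta after theta ✓
Count: 24.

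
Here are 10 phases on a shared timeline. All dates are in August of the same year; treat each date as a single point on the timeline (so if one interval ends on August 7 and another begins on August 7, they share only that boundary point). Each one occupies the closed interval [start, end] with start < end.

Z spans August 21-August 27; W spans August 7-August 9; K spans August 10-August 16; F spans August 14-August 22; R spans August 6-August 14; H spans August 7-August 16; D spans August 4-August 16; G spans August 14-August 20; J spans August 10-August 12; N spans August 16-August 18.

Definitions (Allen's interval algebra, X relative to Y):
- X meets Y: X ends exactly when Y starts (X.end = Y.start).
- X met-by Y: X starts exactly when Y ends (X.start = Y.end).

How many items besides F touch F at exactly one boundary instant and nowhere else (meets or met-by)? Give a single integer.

1

Target F = [August 14, August 22].
D [August 4, August 16] → overlaps → no.
G [August 14, August 20] → starts → no.
H [August 7, August 16] → overlaps → no.
J [August 10, August 12] → before → no.
K [August 10, August 16] → overlaps → no.
N [August 16, August 18] → during → no.
R [August 6, August 14] → meets → counts.
W [August 7, August 9] → before → no.
Z [August 21, August 27] → overlapped-by → no.
Total: 1.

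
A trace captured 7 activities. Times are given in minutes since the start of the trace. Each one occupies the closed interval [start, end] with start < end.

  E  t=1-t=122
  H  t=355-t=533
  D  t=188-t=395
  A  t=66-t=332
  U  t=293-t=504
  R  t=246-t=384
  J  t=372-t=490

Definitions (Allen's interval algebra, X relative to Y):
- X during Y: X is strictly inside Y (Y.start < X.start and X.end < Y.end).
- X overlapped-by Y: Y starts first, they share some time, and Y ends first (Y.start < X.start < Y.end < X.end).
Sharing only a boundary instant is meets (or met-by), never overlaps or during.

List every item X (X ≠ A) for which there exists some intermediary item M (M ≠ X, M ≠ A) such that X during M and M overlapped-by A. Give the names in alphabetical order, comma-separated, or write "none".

Target A = [t=66, t=332].
Intermediaries M with M overlapped-by A: D, R, U.
Via D — items with X during D: R.
Via R — items with X during R: none.
Via U — items with X during U: J.
Union: J, R.

J, R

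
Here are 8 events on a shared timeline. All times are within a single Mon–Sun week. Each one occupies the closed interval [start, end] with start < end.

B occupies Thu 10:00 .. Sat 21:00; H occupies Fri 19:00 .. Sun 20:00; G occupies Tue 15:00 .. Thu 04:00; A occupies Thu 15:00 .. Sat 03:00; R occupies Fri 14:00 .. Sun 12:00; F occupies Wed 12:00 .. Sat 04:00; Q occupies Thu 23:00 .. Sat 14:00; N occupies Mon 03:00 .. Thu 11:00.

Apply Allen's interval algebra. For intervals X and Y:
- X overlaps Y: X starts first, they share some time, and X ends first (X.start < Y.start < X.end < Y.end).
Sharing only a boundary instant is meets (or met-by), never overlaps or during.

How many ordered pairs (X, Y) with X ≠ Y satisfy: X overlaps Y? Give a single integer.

Checking all 56 ordered pairs for relation 'overlaps'; matching pairs in alphabetical order:
(A, H): A overlaps H ✓
(A, Q): A overlaps Q ✓
(A, R): A overlaps R ✓
(B, H): B overlaps H ✓
(B, R): B overlaps R ✓
(F, B): F overlaps B ✓
(F, H): F overlaps H ✓
(F, Q): F overlaps Q ✓
(F, R): F overlaps R ✓
(G, F): G overlaps F ✓
(N, B): N overlaps B ✓
(N, F): N overlaps F ✓
(Q, H): Q overlaps H ✓
(Q, R): Q overlaps R ✓
(R, H): R overlaps H ✓
Count: 15.

15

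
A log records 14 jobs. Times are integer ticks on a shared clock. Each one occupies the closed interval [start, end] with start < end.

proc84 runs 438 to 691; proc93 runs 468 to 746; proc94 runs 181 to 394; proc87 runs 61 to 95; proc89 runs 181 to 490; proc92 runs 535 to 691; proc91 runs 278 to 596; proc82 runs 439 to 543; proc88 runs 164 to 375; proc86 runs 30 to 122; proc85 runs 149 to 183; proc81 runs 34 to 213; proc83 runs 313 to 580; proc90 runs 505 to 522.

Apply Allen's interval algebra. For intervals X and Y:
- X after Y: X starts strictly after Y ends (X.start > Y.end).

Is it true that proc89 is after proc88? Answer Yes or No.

No

proc89 = [181, 490], proc88 = [164, 375].
Actual relation of proc89 to proc88: overlapped-by.
Asked whether 'after' holds → No.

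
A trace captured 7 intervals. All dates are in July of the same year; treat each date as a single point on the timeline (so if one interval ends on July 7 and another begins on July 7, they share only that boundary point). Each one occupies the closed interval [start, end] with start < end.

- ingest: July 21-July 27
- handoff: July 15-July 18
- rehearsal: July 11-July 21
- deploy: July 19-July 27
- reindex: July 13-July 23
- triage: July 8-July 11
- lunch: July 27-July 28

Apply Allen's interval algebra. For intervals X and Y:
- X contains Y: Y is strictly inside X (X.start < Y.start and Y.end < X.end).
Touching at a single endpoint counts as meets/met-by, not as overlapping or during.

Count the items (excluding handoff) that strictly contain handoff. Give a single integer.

Target handoff = [July 15, July 18].
deploy [July 19, July 27] → after → no.
ingest [July 21, July 27] → after → no.
lunch [July 27, July 28] → after → no.
rehearsal [July 11, July 21] → contains → counts.
reindex [July 13, July 23] → contains → counts.
triage [July 8, July 11] → before → no.
Total: 2.

2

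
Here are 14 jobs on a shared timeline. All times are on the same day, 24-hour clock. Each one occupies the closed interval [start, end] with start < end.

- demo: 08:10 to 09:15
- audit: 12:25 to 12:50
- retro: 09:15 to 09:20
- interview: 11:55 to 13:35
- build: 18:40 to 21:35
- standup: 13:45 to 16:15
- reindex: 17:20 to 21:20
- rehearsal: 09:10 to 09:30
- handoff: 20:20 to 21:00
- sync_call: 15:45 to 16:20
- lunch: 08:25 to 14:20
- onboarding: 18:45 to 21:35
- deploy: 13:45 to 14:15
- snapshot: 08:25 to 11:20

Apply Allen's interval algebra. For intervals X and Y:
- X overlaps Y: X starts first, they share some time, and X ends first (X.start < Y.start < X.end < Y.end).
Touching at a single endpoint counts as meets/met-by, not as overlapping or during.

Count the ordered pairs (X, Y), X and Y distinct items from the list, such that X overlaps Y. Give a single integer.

7

Checking all 182 ordered pairs for relation 'overlaps'; matching pairs in alphabetical order:
(demo, lunch): demo overlaps lunch ✓
(demo, rehearsal): demo overlaps rehearsal ✓
(demo, snapshot): demo overlaps snapshot ✓
(lunch, standup): lunch overlaps standup ✓
(reindex, build): reindex overlaps build ✓
(reindex, onboarding): reindex overlaps onboarding ✓
(standup, sync_call): standup overlaps sync_call ✓
Count: 7.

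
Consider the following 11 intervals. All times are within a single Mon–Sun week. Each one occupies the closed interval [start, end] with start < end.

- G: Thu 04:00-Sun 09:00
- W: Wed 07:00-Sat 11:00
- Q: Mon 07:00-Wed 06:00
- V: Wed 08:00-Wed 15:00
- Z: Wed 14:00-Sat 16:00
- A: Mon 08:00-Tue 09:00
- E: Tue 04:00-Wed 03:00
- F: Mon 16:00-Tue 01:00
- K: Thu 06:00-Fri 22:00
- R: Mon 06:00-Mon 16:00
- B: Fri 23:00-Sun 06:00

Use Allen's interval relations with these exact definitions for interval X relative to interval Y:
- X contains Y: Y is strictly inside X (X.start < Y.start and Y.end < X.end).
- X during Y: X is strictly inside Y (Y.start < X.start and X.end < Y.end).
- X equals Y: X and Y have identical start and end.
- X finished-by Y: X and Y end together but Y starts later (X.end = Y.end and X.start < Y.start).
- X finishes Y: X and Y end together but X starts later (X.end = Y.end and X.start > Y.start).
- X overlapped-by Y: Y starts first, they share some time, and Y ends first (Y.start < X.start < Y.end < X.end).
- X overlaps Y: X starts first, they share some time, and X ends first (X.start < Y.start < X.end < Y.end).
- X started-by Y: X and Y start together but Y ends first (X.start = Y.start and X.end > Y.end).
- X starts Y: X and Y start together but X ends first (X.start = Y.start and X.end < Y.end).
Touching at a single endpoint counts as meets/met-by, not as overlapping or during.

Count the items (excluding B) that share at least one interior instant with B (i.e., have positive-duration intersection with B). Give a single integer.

Target B = [Fri 23:00, Sun 06:00].
A [Mon 08:00, Tue 09:00] → before → no.
E [Tue 04:00, Wed 03:00] → before → no.
F [Mon 16:00, Tue 01:00] → before → no.
G [Thu 04:00, Sun 09:00] → contains → counts.
K [Thu 06:00, Fri 22:00] → before → no.
Q [Mon 07:00, Wed 06:00] → before → no.
R [Mon 06:00, Mon 16:00] → before → no.
V [Wed 08:00, Wed 15:00] → before → no.
W [Wed 07:00, Sat 11:00] → overlaps → counts.
Z [Wed 14:00, Sat 16:00] → overlaps → counts.
Total: 3.

3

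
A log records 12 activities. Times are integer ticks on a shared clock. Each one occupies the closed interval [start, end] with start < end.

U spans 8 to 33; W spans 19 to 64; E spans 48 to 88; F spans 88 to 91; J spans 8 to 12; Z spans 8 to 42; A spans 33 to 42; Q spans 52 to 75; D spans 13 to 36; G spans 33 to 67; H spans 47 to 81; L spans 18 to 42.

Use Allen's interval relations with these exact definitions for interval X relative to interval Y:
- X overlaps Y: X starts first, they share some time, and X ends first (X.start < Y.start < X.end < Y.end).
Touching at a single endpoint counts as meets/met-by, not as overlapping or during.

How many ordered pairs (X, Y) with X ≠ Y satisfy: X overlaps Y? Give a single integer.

Checking all 132 ordered pairs for relation 'overlaps'; matching pairs in alphabetical order:
(D, A): D overlaps A ✓
(D, G): D overlaps G ✓
(D, L): D overlaps L ✓
(D, W): D overlaps W ✓
(G, E): G overlaps E ✓
(G, H): G overlaps H ✓
(G, Q): G overlaps Q ✓
(H, E): H overlaps E ✓
(L, G): L overlaps G ✓
(L, W): L overlaps W ✓
(U, D): U overlaps D ✓
(U, L): U overlaps L ✓
(U, W): U overlaps W ✓
(W, E): W overlaps E ✓
(W, G): W overlaps G ✓
(W, H): W overlaps H ✓
(W, Q): W overlaps Q ✓
(Z, G): Z overlaps G ✓
(Z, W): Z overlaps W ✓
Count: 19.

19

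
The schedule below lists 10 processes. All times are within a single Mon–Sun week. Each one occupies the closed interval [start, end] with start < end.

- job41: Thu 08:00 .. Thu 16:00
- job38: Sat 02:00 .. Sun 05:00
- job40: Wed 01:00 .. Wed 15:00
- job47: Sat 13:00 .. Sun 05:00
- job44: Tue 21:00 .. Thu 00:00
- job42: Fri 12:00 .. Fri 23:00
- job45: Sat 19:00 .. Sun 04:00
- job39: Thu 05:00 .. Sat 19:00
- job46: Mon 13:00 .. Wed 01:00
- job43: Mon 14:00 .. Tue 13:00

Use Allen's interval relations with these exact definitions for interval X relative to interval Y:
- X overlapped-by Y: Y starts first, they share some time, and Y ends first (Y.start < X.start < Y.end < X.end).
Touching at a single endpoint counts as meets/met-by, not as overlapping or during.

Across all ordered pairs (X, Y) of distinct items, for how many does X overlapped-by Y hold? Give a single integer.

3

Checking all 90 ordered pairs for relation 'overlapped-by'; matching pairs in alphabetical order:
(job38, job39): job38 overlapped-by job39 ✓
(job44, job46): job44 overlapped-by job46 ✓
(job47, job39): job47 overlapped-by job39 ✓
Count: 3.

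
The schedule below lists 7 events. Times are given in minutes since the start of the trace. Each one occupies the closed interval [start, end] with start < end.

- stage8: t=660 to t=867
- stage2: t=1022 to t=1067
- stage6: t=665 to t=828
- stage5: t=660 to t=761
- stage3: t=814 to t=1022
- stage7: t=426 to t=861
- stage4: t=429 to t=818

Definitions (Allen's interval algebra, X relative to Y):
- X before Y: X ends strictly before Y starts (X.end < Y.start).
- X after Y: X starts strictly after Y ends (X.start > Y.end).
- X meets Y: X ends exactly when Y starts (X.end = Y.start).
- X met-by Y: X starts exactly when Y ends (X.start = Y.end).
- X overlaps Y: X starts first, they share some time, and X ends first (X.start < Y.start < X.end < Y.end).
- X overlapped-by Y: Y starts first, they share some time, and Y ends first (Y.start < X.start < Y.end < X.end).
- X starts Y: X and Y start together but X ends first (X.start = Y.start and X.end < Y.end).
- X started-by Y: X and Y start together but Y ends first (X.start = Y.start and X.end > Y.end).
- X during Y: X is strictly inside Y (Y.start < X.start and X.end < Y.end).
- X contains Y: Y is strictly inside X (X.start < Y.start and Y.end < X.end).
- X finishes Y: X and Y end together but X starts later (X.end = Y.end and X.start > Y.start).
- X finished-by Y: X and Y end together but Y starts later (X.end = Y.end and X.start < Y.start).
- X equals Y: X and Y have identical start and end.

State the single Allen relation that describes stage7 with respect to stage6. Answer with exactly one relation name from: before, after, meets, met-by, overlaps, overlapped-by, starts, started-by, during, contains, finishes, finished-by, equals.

stage7 = [t=426, t=861]; stage6 = [t=665, t=828].
Compare endpoints: stage7.start < stage6.start, stage7.start < stage6.end, stage7.end > stage6.start, stage7.end > stage6.end.
That pattern is 'contains'.

contains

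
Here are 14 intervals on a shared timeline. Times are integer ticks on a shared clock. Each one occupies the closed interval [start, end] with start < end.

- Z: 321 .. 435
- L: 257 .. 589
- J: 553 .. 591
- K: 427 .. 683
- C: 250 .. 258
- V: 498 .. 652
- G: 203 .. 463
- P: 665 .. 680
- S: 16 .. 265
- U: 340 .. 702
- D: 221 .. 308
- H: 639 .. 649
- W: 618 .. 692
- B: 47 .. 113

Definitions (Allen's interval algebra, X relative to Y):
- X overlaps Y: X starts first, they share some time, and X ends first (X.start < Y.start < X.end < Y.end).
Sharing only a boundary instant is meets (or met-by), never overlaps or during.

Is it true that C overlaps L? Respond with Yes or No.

Yes

C = [250, 258], L = [257, 589].
Actual relation of C to L: overlaps.
Asked whether 'overlaps' holds → Yes.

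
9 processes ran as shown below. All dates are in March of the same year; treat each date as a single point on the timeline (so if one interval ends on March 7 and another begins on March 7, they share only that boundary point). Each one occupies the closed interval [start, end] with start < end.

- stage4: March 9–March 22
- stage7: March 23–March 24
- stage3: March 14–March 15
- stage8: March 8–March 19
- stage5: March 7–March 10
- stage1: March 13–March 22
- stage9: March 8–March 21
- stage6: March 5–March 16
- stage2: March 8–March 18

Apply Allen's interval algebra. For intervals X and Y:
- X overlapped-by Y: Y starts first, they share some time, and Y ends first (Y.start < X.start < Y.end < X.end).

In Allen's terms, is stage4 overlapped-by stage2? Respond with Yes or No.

Yes

stage4 = [March 9, March 22], stage2 = [March 8, March 18].
Actual relation of stage4 to stage2: overlapped-by.
Asked whether 'overlapped-by' holds → Yes.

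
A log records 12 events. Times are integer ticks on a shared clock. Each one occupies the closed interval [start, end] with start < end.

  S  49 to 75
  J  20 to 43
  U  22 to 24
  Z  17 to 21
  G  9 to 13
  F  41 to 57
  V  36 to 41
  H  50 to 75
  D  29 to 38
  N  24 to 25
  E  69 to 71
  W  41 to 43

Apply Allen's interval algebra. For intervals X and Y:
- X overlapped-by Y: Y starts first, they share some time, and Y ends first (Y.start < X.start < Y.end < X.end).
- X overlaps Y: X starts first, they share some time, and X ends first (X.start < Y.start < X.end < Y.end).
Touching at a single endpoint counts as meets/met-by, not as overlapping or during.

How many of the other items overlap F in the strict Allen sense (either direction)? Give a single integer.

Target F = [41, 57].
D [29, 38] → before → no.
E [69, 71] → after → no.
G [9, 13] → before → no.
H [50, 75] → overlapped-by → counts.
J [20, 43] → overlaps → counts.
N [24, 25] → before → no.
S [49, 75] → overlapped-by → counts.
U [22, 24] → before → no.
V [36, 41] → meets → no.
W [41, 43] → starts → no.
Z [17, 21] → before → no.
Total: 3.

3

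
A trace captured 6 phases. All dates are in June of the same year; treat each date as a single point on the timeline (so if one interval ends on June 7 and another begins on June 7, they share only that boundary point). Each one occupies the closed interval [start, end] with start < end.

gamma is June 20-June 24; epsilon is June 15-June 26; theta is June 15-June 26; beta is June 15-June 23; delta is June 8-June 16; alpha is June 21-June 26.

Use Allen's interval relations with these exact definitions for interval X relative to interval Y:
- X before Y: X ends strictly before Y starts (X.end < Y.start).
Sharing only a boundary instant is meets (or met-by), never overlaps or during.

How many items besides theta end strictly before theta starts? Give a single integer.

0

Target theta = [June 15, June 26].
alpha [June 21, June 26] → finishes → no.
beta [June 15, June 23] → starts → no.
delta [June 8, June 16] → overlaps → no.
epsilon [June 15, June 26] → equals → no.
gamma [June 20, June 24] → during → no.
Total: 0.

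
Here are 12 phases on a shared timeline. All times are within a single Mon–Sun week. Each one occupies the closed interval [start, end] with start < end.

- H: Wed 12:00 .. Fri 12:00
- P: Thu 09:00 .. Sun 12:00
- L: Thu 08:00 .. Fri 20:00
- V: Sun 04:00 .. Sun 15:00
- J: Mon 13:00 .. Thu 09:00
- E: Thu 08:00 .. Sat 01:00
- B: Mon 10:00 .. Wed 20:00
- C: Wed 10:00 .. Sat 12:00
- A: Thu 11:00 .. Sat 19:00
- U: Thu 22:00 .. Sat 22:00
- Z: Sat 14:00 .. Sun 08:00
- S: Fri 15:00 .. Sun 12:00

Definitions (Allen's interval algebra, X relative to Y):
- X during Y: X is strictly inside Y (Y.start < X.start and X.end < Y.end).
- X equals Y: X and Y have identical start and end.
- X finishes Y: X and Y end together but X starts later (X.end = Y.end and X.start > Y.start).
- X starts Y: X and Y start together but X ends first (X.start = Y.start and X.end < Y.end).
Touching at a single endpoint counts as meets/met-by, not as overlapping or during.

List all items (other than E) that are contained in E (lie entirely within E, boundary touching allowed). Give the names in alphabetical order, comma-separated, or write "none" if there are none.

Target E = [Thu 08:00, Sat 01:00].
A [Thu 11:00, Sat 19:00] → overlapped-by → no.
B [Mon 10:00, Wed 20:00] → before → no.
C [Wed 10:00, Sat 12:00] → contains → no.
H [Wed 12:00, Fri 12:00] → overlaps → no.
J [Mon 13:00, Thu 09:00] → overlaps → no.
L [Thu 08:00, Fri 20:00] → starts → yes.
P [Thu 09:00, Sun 12:00] → overlapped-by → no.
S [Fri 15:00, Sun 12:00] → overlapped-by → no.
U [Thu 22:00, Sat 22:00] → overlapped-by → no.
V [Sun 04:00, Sun 15:00] → after → no.
Z [Sat 14:00, Sun 08:00] → after → no.
Result: L.

L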